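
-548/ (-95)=548/ 95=5.77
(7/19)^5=16807/2476099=0.01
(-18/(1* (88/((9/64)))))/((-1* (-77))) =-81/216832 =-0.00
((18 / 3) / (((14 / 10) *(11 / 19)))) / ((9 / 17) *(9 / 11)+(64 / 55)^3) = 146561250 / 39771011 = 3.69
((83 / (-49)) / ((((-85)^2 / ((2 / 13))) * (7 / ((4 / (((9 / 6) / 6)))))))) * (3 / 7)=-7968 / 225513925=-0.00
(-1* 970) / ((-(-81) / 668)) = -647960 / 81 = -7999.51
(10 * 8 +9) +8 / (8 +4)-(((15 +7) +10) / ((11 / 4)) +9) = 69.03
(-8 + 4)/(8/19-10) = 38/91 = 0.42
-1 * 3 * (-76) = 228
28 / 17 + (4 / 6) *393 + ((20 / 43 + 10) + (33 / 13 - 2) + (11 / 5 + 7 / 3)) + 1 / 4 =159327661 / 570180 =279.43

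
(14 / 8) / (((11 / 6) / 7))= 147 / 22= 6.68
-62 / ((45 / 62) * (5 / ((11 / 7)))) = -42284 / 1575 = -26.85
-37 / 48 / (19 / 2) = -37 / 456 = -0.08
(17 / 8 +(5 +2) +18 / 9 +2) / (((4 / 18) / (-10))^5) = -19375453125 / 8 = -2421931640.62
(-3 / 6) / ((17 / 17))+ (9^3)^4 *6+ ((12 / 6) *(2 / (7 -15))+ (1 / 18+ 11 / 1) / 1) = 30502389940129 / 18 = 1694577218896.06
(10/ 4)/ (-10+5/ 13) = -13/ 50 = -0.26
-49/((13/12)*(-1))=588/13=45.23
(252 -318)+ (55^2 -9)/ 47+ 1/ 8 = -641/ 376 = -1.70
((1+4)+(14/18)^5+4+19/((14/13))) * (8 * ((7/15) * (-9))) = -17808460/19683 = -904.76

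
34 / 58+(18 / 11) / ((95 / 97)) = 2.26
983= 983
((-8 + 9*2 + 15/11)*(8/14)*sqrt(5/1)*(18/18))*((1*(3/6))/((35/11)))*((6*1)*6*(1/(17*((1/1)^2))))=1800*sqrt(5)/833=4.83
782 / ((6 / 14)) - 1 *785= 3119 / 3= 1039.67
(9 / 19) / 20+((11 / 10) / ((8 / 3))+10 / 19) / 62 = 3659 / 94240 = 0.04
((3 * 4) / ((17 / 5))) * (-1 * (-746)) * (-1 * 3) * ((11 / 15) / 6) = -16412 / 17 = -965.41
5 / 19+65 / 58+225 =249475 / 1102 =226.38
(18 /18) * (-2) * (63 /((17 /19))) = -2394 /17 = -140.82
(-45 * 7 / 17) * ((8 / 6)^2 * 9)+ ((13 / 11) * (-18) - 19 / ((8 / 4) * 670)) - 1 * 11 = -82380053 / 250580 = -328.76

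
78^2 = 6084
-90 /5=-18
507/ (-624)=-13/ 16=-0.81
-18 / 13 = -1.38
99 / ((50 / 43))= 4257 / 50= 85.14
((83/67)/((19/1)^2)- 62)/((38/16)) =-26.10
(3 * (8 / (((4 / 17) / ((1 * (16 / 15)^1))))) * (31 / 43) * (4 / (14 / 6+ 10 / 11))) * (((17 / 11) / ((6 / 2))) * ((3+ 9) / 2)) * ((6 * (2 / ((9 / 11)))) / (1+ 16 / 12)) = 302742528 / 161035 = 1879.98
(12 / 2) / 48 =0.12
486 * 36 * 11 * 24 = 4618944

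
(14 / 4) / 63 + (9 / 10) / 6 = 37 / 180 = 0.21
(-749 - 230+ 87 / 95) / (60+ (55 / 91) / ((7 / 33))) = -59188766 / 3803325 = -15.56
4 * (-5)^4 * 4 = 10000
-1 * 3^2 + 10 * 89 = 881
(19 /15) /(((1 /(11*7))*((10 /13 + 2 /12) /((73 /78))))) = 1463 /15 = 97.53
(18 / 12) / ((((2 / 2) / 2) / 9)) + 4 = 31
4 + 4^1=8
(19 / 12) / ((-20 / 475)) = -37.60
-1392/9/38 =-232/57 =-4.07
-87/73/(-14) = 87/1022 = 0.09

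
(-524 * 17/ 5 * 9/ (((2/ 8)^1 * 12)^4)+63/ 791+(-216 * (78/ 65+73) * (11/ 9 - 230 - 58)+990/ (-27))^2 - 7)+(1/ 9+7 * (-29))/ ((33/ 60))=59678490002276658/ 2825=21125129204345.72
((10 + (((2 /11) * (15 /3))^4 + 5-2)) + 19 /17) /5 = 736768 /248897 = 2.96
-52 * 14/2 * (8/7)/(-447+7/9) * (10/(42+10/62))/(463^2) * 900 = 0.00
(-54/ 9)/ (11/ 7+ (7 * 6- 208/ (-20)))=-0.11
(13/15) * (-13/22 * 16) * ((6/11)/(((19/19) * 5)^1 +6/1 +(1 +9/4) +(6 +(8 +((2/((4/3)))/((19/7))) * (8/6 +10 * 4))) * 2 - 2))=-205504/3951255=-0.05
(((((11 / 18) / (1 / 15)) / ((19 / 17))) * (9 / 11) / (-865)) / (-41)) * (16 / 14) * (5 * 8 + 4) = 8976 / 943369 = 0.01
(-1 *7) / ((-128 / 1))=7 / 128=0.05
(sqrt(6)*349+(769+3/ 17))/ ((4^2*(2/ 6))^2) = 57.10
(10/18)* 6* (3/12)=5/6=0.83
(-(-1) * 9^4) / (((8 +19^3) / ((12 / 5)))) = 2.29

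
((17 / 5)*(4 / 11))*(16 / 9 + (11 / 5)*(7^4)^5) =537161536715523996172 / 2475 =217034964329504644.92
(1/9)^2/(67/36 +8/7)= 28/6813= 0.00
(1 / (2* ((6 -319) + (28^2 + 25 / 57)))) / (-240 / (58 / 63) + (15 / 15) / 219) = -362007 / 88979157584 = -0.00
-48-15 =-63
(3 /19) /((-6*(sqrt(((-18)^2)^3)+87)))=-1 /224922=-0.00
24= 24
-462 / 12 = -77 / 2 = -38.50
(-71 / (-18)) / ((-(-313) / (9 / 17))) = 71 / 10642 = 0.01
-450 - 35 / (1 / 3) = -555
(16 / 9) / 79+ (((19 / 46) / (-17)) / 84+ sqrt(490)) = 345833 / 15568056+ 7 * sqrt(10) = 22.16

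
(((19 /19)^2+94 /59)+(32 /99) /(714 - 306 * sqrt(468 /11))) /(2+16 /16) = 257937163 /298405539 - 32 * sqrt(143) /6181659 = 0.86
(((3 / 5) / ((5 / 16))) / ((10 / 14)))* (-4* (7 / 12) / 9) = -784 / 1125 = -0.70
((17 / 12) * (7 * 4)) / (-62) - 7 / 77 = -1495 / 2046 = -0.73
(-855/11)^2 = 731025/121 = 6041.53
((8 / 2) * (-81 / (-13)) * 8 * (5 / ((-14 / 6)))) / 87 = -12960 / 2639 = -4.91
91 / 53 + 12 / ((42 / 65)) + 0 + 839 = 318796 / 371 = 859.29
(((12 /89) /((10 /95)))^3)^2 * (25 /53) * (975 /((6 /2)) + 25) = 729.16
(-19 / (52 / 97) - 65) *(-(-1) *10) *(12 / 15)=-10446 / 13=-803.54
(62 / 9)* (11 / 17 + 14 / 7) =310 / 17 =18.24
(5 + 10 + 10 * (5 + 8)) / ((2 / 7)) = 1015 / 2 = 507.50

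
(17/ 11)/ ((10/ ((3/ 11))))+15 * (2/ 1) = 36351/ 1210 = 30.04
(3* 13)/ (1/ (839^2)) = 27452919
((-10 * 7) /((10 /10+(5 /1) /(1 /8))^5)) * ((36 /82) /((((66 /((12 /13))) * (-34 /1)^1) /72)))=90720 /11547503409871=0.00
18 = 18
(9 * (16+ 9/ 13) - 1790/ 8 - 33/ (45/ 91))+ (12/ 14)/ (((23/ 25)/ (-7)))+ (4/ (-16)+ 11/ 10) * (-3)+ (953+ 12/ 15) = 7216147/ 8970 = 804.48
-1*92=-92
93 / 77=1.21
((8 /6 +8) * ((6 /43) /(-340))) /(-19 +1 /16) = 224 /1107465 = 0.00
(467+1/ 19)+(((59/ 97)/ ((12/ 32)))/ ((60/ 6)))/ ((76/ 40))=2582806/ 5529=467.14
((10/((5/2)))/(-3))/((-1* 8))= 0.17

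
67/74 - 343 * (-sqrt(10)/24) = 67/74 +343 * sqrt(10)/24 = 46.10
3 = 3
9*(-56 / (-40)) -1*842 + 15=-4072 / 5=-814.40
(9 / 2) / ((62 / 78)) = 351 / 62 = 5.66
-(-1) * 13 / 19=0.68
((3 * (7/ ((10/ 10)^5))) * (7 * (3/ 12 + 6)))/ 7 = 525/ 4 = 131.25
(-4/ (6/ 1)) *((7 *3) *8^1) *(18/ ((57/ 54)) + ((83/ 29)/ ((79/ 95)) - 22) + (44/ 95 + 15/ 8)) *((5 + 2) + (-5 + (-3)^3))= 101468290/ 43529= 2331.05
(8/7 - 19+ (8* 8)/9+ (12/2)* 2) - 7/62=4457/3906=1.14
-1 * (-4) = 4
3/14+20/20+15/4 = 139/28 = 4.96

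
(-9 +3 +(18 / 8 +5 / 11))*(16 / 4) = -145 / 11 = -13.18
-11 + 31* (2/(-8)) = -75/4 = -18.75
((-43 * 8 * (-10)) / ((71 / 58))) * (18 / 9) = 399040 / 71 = 5620.28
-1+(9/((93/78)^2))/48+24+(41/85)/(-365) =2758554371/119260100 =23.13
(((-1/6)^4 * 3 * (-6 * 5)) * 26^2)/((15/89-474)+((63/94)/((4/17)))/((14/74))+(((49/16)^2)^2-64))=115822919680/1072782186417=0.11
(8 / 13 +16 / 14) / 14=80 / 637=0.13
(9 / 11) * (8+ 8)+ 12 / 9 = 476 / 33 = 14.42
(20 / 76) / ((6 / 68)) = 170 / 57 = 2.98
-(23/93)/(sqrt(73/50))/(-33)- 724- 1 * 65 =-789 + 115 * sqrt(146)/224037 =-788.99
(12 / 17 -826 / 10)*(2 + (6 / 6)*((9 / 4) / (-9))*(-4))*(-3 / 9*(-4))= -27844 / 85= -327.58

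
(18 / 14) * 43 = 387 / 7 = 55.29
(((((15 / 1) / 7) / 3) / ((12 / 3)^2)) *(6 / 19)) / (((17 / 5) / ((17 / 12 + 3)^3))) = 3721925 / 10418688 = 0.36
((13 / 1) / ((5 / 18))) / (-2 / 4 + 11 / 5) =468 / 17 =27.53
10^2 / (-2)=-50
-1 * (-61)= 61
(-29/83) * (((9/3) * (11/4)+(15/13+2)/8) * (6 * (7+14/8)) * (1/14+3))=-16815795/34528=-487.02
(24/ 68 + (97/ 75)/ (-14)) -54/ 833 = 24457/ 124950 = 0.20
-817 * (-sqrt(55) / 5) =1211.81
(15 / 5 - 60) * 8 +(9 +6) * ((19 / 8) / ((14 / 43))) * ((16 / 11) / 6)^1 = -66139 / 154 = -429.47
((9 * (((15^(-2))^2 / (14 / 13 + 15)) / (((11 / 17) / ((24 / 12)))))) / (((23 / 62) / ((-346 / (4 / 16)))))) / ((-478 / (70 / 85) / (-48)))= -249872896 / 23695505625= -0.01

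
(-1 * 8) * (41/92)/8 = -0.45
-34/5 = -6.80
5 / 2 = 2.50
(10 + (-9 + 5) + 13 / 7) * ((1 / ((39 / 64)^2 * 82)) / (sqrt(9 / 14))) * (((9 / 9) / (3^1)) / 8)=14080 * sqrt(14) / 3928743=0.01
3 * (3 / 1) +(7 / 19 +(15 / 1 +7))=596 / 19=31.37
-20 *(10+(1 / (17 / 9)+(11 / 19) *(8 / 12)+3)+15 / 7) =-2178460 / 6783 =-321.16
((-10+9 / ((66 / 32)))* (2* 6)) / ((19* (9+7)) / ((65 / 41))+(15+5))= -130 / 407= -0.32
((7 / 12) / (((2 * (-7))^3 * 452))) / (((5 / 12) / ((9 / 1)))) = -9 / 885920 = -0.00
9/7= 1.29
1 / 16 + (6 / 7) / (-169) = 1087 / 18928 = 0.06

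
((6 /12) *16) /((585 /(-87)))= -232 /195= -1.19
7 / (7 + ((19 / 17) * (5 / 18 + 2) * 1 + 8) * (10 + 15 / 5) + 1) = 2142 / 44399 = 0.05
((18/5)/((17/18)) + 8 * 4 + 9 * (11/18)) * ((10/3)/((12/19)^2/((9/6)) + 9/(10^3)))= 845101000/1687233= 500.88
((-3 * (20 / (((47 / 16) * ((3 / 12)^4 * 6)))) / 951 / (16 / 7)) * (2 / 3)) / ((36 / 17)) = -152320 / 1206819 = -0.13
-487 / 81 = -6.01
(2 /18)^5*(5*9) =5 /6561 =0.00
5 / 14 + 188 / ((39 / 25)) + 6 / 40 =660769 / 5460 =121.02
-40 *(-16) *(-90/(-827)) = 57600/827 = 69.65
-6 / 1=-6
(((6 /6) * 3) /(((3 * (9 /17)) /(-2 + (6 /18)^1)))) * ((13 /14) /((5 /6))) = -221 /63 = -3.51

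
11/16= 0.69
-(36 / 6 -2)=-4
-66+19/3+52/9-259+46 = -2402/9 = -266.89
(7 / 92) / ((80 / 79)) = 553 / 7360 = 0.08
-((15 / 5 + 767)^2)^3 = -208422380089000000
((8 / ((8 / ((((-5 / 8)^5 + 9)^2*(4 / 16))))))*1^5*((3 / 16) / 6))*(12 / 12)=85139653369 / 137438953472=0.62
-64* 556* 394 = -14020096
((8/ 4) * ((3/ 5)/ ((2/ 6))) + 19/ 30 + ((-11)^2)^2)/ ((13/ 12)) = 878714/ 65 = 13518.68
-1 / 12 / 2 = -1 / 24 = -0.04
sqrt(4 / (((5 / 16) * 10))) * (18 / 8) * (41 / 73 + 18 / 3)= 16.70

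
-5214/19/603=-1738/3819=-0.46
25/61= 0.41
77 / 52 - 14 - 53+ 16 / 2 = -57.52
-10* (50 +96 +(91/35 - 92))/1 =-566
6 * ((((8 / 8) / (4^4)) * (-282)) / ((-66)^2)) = -0.00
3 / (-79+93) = 3 / 14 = 0.21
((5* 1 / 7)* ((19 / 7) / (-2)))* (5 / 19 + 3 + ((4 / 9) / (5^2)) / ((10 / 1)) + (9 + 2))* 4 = -87118 / 1575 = -55.31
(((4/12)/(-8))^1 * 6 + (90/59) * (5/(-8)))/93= -71/5487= -0.01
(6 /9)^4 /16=1 /81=0.01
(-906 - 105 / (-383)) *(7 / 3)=-809417 / 383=-2113.36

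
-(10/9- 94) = 836/9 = 92.89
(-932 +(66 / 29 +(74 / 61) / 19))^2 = 976363260163344 / 1129699321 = 864268.25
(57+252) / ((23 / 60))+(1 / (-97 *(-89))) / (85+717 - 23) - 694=17337325869 / 154677461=112.09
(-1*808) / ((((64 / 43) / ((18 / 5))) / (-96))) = 938088 / 5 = 187617.60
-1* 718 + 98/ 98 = -717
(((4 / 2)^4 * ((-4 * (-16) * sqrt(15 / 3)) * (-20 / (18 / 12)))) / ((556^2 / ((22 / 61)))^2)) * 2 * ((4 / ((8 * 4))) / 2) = -9680 * sqrt(5) / 4167159520683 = -0.00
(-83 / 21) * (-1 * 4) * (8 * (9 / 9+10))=29216 / 21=1391.24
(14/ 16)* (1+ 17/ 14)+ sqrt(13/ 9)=sqrt(13)/ 3+ 31/ 16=3.14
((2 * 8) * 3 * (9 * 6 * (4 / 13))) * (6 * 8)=38281.85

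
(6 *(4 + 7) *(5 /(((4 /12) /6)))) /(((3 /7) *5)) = 2772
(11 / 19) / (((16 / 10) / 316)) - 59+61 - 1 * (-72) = 7157 / 38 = 188.34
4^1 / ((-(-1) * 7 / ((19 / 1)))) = 76 / 7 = 10.86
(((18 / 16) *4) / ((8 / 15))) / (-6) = -45 / 32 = -1.41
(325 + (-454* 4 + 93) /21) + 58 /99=243.54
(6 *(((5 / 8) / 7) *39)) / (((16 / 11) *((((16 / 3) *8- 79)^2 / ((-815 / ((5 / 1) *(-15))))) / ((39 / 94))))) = 24544377 / 500332672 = 0.05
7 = 7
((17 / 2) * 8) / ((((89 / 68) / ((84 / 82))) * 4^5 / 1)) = 6069 / 116768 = 0.05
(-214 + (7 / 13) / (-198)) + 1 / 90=-213.99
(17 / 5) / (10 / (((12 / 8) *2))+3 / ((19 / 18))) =969 / 1760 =0.55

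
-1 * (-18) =18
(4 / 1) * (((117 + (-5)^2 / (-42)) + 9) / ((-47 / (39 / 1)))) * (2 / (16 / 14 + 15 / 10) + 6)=-34235500 / 12173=-2812.41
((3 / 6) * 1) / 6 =1 / 12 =0.08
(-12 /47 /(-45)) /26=2 /9165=0.00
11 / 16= 0.69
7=7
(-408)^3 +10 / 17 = -1154594294 / 17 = -67917311.41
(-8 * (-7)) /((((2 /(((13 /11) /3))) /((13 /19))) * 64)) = 1183 /10032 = 0.12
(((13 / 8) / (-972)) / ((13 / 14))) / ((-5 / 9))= 7 / 2160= 0.00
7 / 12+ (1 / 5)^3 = 887 / 1500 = 0.59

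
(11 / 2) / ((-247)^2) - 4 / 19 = -25677 / 122018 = -0.21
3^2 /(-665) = -9 /665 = -0.01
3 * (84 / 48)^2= 147 / 16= 9.19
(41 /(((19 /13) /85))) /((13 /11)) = 38335 /19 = 2017.63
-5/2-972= -1949/2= -974.50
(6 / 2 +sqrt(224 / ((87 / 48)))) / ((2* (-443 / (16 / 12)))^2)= 4 / 588747 +64* sqrt(406) / 51220989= 0.00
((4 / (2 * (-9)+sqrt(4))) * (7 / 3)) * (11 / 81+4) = -2345 / 972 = -2.41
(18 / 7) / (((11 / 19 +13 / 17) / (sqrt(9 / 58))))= 8721 * sqrt(58) / 88102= 0.75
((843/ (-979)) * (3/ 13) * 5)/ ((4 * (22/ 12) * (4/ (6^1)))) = -113805/ 559988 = -0.20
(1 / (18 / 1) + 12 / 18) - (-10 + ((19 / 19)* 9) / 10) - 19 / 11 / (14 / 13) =8.22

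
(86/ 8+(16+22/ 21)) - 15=1075/ 84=12.80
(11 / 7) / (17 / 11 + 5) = 121 / 504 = 0.24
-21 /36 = -7 /12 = -0.58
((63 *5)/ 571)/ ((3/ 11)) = 1155/ 571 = 2.02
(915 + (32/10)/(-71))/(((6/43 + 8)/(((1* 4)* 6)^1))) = 2697.81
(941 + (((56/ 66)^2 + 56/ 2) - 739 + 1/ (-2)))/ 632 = 501419/ 1376496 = 0.36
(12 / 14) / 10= 0.09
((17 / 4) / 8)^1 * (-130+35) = -50.47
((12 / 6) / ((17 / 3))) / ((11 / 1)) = 6 / 187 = 0.03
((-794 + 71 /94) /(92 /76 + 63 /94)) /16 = -1416735 /53744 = -26.36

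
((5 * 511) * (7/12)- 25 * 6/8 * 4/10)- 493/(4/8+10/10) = 4617/4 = 1154.25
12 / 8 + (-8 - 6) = -25 / 2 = -12.50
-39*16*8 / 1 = -4992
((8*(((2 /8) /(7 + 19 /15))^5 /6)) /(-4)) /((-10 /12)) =151875 /15009920319488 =0.00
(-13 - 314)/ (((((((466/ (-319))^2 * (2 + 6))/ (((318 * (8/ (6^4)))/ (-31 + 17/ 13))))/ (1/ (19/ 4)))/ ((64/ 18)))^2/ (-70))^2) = -206511819306737395936940049528727393600/ 1825554688493758857033199551704725038822987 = -0.00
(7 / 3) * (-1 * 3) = -7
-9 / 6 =-3 / 2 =-1.50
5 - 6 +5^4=624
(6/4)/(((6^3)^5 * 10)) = 0.00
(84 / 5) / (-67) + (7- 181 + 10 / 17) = -989008 / 5695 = -173.66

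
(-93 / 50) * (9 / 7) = -837 / 350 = -2.39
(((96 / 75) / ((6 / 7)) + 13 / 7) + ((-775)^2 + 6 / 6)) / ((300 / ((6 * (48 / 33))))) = 2522643272 / 144375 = 17472.85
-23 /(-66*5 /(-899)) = -20677 /330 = -62.66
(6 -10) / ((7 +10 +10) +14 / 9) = -36 / 257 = -0.14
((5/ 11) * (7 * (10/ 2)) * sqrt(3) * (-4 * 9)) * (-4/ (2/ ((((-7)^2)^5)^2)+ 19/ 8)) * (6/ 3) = 6434448354239431760640 * sqrt(3)/ 3335316731240181677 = 3341.45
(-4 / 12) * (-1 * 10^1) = 3.33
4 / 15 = 0.27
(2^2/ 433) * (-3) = -0.03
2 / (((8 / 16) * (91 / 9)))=36 / 91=0.40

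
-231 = -231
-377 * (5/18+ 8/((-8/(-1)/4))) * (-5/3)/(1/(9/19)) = 145145/114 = 1273.20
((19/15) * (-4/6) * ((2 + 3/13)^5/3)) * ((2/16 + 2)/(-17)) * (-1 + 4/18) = -2727982817/1804483980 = -1.51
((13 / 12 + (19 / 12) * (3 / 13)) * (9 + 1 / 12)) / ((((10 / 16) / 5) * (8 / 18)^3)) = 997677 / 832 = 1199.13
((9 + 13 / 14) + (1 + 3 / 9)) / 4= 473 / 168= 2.82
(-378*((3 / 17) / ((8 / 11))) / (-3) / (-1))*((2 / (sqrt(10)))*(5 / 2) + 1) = -78.91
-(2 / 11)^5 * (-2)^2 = -128 / 161051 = -0.00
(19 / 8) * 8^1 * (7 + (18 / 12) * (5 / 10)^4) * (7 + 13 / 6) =237215 / 192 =1235.49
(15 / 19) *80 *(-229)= -274800 / 19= -14463.16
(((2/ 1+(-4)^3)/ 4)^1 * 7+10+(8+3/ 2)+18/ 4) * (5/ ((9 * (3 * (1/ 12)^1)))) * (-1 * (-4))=-6760/ 9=-751.11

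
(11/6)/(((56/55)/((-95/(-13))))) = 57475/4368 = 13.16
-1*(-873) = 873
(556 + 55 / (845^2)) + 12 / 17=1351506707 / 2427685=556.71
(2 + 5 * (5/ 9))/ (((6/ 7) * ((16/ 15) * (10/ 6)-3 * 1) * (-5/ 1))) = 301/ 330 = 0.91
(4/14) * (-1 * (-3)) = 6/7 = 0.86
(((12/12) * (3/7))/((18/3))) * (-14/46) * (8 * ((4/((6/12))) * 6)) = -192/23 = -8.35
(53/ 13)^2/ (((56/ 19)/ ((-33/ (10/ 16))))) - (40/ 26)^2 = -1775243/ 5915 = -300.13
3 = 3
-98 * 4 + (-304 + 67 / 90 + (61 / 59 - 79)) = -4105807 / 5310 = -773.22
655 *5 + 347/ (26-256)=752903/ 230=3273.49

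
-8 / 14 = -4 / 7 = -0.57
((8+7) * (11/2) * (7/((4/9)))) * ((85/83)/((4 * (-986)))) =-51975/154048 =-0.34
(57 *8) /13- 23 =157 /13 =12.08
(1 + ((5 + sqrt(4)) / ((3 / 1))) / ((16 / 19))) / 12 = 181 / 576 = 0.31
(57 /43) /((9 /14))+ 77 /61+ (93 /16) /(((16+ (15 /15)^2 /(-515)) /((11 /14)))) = 3.61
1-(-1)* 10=11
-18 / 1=-18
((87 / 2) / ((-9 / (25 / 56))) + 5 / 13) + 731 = 3185263 / 4368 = 729.23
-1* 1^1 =-1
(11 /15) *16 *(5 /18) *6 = 176 /9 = 19.56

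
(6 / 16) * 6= 9 / 4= 2.25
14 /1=14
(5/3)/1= 5/3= 1.67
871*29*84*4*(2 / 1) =16974048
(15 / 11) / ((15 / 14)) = 14 / 11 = 1.27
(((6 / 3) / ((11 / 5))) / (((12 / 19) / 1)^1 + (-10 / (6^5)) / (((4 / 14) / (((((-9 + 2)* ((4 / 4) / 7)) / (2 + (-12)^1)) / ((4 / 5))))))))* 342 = 4042275840 / 8204141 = 492.71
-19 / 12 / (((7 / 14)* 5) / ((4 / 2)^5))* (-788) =239552 / 15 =15970.13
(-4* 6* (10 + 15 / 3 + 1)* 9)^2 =11943936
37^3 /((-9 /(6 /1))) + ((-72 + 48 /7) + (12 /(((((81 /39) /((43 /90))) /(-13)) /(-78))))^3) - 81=21931762508.72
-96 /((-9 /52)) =1664 /3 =554.67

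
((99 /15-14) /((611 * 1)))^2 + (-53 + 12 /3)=-457316856 /9333025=-49.00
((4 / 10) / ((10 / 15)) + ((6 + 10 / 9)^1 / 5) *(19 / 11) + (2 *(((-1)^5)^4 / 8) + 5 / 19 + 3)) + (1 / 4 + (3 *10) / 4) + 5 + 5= 228727 / 9405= 24.32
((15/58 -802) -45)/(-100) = 49111/5800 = 8.47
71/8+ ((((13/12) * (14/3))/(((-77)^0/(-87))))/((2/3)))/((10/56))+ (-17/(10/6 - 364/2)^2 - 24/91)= -3685.99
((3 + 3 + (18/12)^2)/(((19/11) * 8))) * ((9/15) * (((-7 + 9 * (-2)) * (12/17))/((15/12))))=-3267/646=-5.06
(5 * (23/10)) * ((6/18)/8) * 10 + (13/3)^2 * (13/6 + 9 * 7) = 265351/216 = 1228.48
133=133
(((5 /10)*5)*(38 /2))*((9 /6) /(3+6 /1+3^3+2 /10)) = 1425 /724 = 1.97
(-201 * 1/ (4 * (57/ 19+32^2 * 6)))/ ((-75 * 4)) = 67/ 2458800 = 0.00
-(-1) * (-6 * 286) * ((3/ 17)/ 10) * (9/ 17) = -23166/ 1445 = -16.03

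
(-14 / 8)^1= -7 / 4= -1.75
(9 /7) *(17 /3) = 51 /7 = 7.29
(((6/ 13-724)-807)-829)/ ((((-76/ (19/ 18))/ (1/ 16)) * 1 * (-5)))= -15337/ 37440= -0.41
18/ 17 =1.06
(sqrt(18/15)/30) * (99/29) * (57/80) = 1881 * sqrt(30)/116000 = 0.09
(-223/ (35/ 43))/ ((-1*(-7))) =-9589/ 245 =-39.14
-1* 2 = -2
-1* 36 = -36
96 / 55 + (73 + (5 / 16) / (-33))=74.74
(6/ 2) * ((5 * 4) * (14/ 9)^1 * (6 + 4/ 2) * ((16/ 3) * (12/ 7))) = 20480/ 3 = 6826.67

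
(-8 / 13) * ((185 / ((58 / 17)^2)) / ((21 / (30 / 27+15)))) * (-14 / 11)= 1069300 / 111969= 9.55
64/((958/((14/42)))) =0.02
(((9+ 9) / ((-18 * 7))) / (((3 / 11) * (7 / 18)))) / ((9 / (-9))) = 66 / 49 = 1.35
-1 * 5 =-5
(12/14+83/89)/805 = 223/100303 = 0.00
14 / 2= 7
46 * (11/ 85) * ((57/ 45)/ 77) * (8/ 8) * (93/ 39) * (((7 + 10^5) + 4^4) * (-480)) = -86928823104/ 7735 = -11238374.03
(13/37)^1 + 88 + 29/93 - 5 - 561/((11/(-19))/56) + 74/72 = 54348.69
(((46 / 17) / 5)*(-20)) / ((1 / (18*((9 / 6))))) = -292.24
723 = 723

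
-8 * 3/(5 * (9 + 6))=-8/25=-0.32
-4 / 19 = -0.21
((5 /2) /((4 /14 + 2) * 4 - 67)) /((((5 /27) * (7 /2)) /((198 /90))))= -11 /75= -0.15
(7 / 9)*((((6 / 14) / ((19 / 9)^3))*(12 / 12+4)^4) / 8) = 151875 / 54872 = 2.77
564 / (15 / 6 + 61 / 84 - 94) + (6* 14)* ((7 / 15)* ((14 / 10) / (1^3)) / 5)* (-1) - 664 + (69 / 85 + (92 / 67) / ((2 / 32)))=-5718185377 / 8684875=-658.41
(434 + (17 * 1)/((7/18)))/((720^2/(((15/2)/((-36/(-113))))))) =23617/1088640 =0.02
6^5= 7776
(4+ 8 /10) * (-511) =-12264 /5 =-2452.80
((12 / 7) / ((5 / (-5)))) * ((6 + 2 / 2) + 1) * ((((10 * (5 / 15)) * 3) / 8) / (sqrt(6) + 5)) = -600 / 133 + 120 * sqrt(6) / 133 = -2.30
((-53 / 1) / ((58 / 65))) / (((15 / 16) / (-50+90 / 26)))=256520 / 87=2948.51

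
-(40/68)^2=-100/289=-0.35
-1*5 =-5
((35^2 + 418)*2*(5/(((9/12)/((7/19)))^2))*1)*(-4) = -51524480/3249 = -15858.57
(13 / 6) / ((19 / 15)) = 65 / 38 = 1.71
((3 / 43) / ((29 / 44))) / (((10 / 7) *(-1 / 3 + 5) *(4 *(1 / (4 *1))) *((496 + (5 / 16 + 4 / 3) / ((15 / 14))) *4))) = 162 / 20304901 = 0.00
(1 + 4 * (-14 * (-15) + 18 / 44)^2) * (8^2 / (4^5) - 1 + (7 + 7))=203563739 / 88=2313224.31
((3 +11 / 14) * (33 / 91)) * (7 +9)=13992 / 637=21.97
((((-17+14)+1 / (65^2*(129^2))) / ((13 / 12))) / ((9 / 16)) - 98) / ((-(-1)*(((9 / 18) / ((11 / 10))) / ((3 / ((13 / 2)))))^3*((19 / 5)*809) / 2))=-6010097812471456 / 85739148266256875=-0.07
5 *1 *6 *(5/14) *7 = 75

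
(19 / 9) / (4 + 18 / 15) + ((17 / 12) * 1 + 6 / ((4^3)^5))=114487722335 / 62813896704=1.82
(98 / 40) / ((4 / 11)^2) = 5929 / 320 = 18.53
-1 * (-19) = 19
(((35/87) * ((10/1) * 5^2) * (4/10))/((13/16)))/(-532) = -2000/21489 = -0.09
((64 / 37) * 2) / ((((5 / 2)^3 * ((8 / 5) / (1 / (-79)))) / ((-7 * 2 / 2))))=896 / 73075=0.01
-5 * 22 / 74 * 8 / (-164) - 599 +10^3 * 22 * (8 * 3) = 800067427 / 1517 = 527401.07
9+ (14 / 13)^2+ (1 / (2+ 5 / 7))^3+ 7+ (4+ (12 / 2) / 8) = 101820517 / 4636684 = 21.96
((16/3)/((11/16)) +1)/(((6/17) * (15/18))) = 4913/165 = 29.78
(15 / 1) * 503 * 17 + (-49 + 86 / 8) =512907 / 4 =128226.75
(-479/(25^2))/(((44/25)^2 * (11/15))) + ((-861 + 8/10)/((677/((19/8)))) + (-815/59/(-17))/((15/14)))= -563245881107/216909662640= -2.60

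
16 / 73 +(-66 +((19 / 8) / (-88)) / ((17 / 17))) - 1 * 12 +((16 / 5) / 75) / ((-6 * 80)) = -22492707571 / 289080000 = -77.81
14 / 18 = 7 / 9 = 0.78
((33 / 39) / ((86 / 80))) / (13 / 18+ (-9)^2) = 7920 / 822289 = 0.01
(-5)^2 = 25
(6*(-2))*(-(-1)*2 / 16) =-3 / 2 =-1.50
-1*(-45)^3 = 91125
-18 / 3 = -6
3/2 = 1.50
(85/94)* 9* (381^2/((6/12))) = 2362726.91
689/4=172.25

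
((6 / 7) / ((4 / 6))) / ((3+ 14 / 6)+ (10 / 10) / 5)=135 / 581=0.23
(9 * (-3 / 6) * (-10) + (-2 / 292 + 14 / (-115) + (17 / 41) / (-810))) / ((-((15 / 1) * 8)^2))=-0.00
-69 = -69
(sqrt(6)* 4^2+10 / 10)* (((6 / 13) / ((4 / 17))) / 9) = 17 / 78+136* sqrt(6) / 39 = 8.76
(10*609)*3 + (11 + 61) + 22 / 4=36695 / 2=18347.50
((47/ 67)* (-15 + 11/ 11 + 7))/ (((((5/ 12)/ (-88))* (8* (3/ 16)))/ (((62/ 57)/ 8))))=1795024/ 19095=94.00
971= 971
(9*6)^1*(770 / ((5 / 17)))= 141372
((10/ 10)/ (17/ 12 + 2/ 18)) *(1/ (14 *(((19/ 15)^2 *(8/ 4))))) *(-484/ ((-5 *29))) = 3564/ 73283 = 0.05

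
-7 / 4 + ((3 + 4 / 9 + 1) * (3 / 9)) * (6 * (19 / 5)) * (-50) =-60863 / 36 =-1690.64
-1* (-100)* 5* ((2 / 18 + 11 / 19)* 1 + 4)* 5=2005000 / 171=11725.15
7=7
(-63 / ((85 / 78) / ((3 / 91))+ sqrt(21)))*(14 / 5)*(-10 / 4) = 674730 / 49603 - 20412*sqrt(21) / 49603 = 11.72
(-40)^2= 1600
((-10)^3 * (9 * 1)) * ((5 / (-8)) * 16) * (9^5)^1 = 5314410000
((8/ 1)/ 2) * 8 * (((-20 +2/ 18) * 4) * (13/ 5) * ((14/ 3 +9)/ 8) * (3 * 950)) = -290037280/ 9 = -32226364.44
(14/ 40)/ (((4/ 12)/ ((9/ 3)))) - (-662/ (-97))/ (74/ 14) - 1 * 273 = -19462513/ 71780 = -271.14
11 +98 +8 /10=549 /5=109.80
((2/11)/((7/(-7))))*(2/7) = -4/77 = -0.05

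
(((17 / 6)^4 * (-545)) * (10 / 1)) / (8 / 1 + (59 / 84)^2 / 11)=-245347113550 / 5619681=-43658.55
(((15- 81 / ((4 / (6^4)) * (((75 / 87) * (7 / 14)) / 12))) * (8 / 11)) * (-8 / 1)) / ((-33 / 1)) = -389662912 / 3025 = -128814.19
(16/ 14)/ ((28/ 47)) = 94/ 49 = 1.92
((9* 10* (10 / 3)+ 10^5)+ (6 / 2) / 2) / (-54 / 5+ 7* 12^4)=1003015 / 1451412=0.69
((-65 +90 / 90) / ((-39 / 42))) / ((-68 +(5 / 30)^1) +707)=5376 / 49855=0.11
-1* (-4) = 4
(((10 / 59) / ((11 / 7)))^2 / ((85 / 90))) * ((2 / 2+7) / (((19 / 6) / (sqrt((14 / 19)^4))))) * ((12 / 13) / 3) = 3319142400 / 638472902639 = 0.01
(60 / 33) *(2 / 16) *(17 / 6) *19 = 1615 / 132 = 12.23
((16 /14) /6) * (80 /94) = 160 /987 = 0.16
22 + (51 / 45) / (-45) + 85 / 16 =294703 / 10800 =27.29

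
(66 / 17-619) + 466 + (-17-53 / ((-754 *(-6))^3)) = -261476390463877 / 1574043427008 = -166.12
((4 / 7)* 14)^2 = 64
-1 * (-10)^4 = -10000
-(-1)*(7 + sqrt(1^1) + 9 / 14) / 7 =121 / 98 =1.23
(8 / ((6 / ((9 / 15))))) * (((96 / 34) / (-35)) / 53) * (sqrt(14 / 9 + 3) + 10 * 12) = -4608 / 31535 - 64 * sqrt(41) / 157675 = -0.15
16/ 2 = 8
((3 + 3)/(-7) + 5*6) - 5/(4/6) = 303/14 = 21.64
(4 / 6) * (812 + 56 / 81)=131656 / 243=541.79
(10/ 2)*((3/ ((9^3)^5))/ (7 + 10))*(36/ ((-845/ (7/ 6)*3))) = -14/ 197175074169308859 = -0.00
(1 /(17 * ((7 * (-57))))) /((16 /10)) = -5 /54264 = -0.00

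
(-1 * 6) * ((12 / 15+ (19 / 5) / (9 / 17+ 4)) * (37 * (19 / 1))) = -2661558 / 385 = -6913.14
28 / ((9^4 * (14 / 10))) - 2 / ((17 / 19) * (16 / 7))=-869893 / 892296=-0.97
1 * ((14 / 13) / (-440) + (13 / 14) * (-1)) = -0.93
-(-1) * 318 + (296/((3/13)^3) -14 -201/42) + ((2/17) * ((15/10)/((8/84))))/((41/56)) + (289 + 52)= 6515085985/263466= 24728.37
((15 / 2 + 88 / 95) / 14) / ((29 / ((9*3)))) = 43227 / 77140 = 0.56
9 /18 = 1 /2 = 0.50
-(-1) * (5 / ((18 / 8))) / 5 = 4 / 9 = 0.44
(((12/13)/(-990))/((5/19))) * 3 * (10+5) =-114/715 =-0.16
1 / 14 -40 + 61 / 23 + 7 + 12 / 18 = -29.61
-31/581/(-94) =31/54614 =0.00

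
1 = 1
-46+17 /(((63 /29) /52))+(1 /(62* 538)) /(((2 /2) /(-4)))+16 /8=190662833 /525357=362.92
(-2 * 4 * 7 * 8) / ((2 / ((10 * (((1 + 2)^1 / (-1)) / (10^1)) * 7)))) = 4704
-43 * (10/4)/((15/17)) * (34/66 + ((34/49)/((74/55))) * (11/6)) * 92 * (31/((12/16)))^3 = -1867554542047808/1615383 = -1156106348.80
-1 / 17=-0.06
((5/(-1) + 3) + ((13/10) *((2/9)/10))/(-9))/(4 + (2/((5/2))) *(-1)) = -8113/12960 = -0.63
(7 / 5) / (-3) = -7 / 15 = -0.47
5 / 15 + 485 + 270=2266 / 3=755.33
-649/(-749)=649/749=0.87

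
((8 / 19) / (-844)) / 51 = -0.00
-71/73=-0.97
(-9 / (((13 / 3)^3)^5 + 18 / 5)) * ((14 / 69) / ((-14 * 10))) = 43046721 / 11772755405121769106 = 0.00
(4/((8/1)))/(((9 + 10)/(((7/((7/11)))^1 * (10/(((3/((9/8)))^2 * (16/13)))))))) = 0.33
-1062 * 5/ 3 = -1770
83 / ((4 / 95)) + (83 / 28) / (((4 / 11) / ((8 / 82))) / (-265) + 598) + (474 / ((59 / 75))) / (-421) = 597020223777575 / 303083068617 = 1969.82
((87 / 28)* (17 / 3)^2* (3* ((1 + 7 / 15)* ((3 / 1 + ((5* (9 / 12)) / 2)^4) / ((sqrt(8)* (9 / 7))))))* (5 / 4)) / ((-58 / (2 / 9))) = -66666809* sqrt(2) / 10616832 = -8.88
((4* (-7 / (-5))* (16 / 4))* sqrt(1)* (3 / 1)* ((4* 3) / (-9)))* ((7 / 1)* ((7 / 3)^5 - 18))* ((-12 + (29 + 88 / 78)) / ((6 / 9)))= -13782925408 / 15795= -872613.19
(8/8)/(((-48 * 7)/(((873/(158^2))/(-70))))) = 291/195717760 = 0.00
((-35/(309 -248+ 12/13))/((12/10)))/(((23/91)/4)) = -11830/1587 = -7.45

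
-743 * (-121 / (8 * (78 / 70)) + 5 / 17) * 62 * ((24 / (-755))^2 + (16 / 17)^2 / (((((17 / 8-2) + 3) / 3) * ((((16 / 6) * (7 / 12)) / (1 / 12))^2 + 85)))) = 1818.33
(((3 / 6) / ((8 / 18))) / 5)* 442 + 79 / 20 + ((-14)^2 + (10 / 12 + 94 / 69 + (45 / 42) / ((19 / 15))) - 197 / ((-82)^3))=2550544816339 / 8433173560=302.44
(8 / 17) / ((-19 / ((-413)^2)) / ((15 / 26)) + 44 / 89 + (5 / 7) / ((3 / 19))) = 1821676920 / 19424990483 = 0.09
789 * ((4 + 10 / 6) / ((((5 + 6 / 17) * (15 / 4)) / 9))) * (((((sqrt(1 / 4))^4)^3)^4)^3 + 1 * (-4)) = -20340152883656604877424464064990208155820641518923 / 2536709766332858382349687953513751121305272320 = -8018.32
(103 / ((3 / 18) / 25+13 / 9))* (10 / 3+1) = 200850 / 653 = 307.58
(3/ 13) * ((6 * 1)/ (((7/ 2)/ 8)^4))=1179648/ 31213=37.79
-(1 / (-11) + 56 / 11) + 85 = 80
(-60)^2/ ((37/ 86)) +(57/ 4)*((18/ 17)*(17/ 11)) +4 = 6833437/ 814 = 8394.89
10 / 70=1 / 7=0.14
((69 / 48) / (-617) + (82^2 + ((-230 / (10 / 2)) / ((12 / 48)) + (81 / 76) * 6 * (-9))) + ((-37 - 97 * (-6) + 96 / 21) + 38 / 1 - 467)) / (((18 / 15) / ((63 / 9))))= 14449336915 / 375136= 38517.60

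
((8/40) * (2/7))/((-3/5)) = -2/21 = -0.10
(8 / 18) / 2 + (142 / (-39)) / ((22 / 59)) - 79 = -113954 / 1287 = -88.54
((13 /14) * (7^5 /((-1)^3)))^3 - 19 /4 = -30409307980635 /8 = -3801163497579.38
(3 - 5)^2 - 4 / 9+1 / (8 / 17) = 409 / 72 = 5.68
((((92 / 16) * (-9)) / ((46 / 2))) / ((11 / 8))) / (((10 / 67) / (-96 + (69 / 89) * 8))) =4819176 / 4895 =984.51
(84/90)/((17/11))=154/255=0.60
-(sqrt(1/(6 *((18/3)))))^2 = -1/36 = -0.03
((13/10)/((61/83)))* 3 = 3237/610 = 5.31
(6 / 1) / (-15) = -2 / 5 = -0.40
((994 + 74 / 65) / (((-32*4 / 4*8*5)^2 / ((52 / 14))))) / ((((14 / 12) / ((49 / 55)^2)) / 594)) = 64182699 / 70400000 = 0.91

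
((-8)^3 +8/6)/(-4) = 127.67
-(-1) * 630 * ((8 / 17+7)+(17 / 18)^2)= 1612135 / 306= 5268.42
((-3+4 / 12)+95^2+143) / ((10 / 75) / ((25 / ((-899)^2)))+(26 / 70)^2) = 168413000 / 79206233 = 2.13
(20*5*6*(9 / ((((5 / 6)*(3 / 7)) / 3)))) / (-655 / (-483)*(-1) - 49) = -10954440 / 12161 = -900.78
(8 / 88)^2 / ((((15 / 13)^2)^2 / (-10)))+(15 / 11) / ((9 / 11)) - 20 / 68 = 27615176 / 20827125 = 1.33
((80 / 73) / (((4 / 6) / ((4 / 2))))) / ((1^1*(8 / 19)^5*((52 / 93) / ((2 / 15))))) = 230277207 / 3887104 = 59.24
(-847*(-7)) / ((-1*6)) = -5929 / 6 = -988.17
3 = 3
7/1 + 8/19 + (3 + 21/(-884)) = 174633/16796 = 10.40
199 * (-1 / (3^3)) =-199 / 27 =-7.37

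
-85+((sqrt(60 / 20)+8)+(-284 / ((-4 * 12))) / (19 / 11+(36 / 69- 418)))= -75.28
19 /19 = 1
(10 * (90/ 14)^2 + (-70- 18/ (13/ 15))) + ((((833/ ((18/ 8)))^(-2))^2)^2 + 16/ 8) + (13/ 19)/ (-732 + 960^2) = 21564549142300095947729621001001072171/ 66455500484712987176047995259650048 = 324.50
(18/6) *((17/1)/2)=51/2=25.50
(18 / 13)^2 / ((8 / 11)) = 2.64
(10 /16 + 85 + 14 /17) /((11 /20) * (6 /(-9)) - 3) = -176355 /6868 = -25.68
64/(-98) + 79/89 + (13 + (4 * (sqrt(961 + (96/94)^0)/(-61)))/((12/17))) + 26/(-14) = 49617/4361 -17 * sqrt(962)/183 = 8.50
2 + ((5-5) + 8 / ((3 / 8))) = 70 / 3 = 23.33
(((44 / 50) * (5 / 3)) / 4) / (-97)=-11 / 2910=-0.00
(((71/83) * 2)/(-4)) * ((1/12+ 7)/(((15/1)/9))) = -1.82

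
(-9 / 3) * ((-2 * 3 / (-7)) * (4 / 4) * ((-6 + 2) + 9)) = -90 / 7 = -12.86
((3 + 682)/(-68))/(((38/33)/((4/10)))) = -4521/1292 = -3.50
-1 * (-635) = 635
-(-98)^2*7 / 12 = -16807 / 3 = -5602.33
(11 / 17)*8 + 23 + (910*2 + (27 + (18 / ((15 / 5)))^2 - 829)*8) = -72757 / 17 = -4279.82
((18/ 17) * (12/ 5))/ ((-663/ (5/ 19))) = -72/ 71383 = -0.00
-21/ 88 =-0.24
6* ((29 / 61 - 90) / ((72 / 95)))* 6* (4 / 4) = -518795 / 122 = -4252.42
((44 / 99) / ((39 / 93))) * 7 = 7.42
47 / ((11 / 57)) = 2679 / 11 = 243.55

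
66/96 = 11/16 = 0.69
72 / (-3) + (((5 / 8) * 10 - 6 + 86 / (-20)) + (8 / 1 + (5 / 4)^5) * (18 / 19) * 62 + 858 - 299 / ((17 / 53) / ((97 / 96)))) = 666310709 / 1240320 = 537.21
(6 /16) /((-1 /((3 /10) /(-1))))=9 /80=0.11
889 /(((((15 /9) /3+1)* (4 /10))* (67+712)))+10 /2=21295 /3116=6.83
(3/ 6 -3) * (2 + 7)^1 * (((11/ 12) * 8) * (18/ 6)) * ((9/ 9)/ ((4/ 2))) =-495/ 2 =-247.50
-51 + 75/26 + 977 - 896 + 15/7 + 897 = 169629/182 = 932.03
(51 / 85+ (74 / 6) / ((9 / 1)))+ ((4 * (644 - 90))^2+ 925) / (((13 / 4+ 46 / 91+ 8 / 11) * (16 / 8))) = 442485923768 / 807705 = 547831.11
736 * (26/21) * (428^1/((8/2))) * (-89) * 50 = -433886019.05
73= 73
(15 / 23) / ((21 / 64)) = 320 / 161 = 1.99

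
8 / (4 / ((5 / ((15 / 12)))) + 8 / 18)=72 / 13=5.54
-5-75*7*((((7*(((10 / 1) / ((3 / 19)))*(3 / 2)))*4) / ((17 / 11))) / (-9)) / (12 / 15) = 6400370 / 51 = 125497.45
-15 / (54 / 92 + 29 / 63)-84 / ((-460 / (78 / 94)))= -46493937 / 3280835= -14.17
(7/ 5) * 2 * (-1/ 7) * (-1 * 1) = 2/ 5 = 0.40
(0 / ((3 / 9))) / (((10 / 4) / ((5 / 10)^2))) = 0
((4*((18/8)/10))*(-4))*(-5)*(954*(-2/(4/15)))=-128790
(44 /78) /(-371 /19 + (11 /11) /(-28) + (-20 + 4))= -11704 /737841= -0.02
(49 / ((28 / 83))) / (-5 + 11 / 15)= -8715 / 256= -34.04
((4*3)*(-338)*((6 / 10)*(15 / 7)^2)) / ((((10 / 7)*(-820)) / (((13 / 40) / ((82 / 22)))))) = 1957527 / 2353400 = 0.83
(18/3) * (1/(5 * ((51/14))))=28/85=0.33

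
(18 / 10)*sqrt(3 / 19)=9*sqrt(57) / 95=0.72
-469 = -469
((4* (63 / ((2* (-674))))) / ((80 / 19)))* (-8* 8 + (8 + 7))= 58653 / 26960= 2.18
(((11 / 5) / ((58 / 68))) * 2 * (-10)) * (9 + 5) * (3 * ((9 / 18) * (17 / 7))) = -76296 / 29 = -2630.90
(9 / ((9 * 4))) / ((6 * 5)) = 1 / 120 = 0.01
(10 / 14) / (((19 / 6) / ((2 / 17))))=60 / 2261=0.03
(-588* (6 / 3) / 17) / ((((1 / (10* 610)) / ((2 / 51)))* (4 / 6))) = -7173600 / 289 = -24822.15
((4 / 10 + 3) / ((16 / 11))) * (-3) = -7.01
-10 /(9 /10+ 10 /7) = -700 /163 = -4.29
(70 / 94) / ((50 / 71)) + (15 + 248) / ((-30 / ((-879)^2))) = -318353797 / 47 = -6773485.04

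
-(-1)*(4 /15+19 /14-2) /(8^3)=-79 /107520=-0.00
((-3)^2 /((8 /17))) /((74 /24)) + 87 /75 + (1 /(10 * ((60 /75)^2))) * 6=122843 /14800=8.30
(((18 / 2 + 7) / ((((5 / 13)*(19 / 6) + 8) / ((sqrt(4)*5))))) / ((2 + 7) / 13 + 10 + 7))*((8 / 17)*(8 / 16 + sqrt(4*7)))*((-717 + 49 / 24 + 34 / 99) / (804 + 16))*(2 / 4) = -153039640*sqrt(7) / 380367537 - 38259910 / 380367537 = -1.17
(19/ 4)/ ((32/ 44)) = 209/ 32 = 6.53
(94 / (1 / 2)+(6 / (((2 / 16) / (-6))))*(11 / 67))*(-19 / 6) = -445.60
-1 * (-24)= 24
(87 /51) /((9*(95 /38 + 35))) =58 /11475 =0.01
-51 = -51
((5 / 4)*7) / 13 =35 / 52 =0.67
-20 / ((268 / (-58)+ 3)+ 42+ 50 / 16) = -4640 / 10093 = -0.46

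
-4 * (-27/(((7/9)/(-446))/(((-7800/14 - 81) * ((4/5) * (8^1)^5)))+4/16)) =253820679487488/587547869429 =432.00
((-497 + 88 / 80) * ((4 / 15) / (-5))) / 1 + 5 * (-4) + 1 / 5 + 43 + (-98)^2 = 1206706 / 125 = 9653.65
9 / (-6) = -3 / 2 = -1.50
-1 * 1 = -1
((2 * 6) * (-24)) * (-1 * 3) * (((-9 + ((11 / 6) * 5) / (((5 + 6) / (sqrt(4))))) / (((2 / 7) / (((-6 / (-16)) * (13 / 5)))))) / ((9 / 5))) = -12012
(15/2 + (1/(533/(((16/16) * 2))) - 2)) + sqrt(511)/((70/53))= 5867/1066 + 53 * sqrt(511)/70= 22.62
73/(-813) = -73/813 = -0.09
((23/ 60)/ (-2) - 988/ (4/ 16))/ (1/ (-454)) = 107657701/ 60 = 1794295.02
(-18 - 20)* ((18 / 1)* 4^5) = -700416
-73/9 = -8.11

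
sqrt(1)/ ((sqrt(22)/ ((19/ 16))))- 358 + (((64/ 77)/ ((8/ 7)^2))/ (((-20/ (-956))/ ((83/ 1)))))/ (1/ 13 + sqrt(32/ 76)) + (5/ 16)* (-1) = -969085663/ 1173040 + 19* sqrt(22)/ 352 + 46934342* sqrt(38)/ 73315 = 3120.42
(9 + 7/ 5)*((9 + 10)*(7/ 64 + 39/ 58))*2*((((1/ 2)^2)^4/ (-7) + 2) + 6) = 1027524199/ 415744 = 2471.53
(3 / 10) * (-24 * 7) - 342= -1962 / 5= -392.40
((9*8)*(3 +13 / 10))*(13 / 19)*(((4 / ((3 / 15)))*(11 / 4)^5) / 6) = 270082527 / 2432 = 111053.67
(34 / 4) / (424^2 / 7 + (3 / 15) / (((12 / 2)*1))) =0.00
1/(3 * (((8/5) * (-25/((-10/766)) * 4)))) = 1/36768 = 0.00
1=1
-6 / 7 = -0.86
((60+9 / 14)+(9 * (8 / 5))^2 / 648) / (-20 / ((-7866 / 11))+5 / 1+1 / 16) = 671347368 / 56058275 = 11.98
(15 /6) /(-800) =-1 /320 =-0.00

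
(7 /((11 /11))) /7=1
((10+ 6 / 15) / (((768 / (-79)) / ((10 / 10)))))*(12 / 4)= -1027 / 320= -3.21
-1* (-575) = 575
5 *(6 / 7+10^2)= 3530 / 7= 504.29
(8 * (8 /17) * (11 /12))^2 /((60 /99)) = 19.65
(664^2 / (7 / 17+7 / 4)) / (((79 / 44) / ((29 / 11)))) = 3477787648 / 11613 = 299473.66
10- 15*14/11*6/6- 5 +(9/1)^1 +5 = -1/11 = -0.09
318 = 318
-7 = -7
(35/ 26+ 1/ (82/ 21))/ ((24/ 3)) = 427/ 2132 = 0.20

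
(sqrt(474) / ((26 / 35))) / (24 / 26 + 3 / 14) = 245*sqrt(474) / 207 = 25.77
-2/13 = -0.15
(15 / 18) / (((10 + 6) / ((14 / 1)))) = 35 / 48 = 0.73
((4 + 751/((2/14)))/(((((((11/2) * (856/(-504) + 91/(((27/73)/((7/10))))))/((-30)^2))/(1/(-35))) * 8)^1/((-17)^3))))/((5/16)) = 1004942751840/3545267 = 283460.39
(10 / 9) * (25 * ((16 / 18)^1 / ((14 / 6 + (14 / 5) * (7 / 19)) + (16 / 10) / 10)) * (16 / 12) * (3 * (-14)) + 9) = -382.27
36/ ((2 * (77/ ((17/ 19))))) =306/ 1463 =0.21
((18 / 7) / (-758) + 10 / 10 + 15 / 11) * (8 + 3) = 68879 / 2653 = 25.96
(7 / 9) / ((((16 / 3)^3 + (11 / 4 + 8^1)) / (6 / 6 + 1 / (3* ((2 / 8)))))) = 196 / 17545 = 0.01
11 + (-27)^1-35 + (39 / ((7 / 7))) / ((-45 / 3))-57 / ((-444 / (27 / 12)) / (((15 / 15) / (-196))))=-31097431 / 580160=-53.60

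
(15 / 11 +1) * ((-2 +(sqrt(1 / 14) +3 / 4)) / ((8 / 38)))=-1235 / 88 +247 * sqrt(14) / 308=-11.03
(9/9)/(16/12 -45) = -3/131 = -0.02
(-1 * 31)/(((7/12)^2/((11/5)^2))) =-540144/1225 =-440.93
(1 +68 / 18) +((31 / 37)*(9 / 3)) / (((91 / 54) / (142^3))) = 129415035805 / 30303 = 4270700.45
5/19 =0.26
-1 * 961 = -961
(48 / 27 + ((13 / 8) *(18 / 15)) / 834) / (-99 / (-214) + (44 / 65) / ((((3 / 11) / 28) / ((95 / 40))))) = 123906107 / 11521057812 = 0.01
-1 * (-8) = 8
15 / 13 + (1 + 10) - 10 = 2.15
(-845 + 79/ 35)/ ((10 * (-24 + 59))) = -14748/ 6125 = -2.41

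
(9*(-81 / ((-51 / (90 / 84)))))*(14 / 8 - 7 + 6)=10935 / 952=11.49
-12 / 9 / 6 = -2 / 9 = -0.22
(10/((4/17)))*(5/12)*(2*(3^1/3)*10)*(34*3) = 36125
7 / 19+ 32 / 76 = 15 / 19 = 0.79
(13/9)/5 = 13/45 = 0.29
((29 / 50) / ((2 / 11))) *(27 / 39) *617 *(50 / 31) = 1771407 / 806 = 2197.78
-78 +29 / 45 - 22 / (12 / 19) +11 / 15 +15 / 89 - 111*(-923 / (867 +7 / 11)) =259763167 / 38223720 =6.80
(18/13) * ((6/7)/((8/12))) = 162/91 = 1.78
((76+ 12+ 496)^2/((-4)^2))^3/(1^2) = 9685390482496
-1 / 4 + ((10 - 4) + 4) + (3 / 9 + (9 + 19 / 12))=62 / 3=20.67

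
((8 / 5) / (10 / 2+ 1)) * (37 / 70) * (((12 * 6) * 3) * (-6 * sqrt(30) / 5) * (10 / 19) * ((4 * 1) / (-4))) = 63936 * sqrt(30) / 3325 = 105.32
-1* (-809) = 809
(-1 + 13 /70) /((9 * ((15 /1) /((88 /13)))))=-836 /20475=-0.04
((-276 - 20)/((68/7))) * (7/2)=-1813/17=-106.65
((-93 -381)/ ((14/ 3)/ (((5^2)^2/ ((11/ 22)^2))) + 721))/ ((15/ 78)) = -9243000/ 2703757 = -3.42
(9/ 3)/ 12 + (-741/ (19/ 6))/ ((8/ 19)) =-1111/ 2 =-555.50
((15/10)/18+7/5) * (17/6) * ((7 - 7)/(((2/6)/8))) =0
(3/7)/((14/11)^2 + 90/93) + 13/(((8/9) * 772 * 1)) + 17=17.18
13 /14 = 0.93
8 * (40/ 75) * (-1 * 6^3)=-4608/ 5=-921.60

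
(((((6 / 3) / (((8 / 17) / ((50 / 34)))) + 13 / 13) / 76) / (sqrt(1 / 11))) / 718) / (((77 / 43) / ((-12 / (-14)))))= 0.00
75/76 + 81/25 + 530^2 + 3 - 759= 532281631/1900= 280148.23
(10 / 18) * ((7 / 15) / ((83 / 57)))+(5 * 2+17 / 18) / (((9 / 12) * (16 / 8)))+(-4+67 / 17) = 282509 / 38097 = 7.42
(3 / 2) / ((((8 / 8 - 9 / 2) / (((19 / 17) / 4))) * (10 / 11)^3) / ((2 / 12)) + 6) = -25289 / 850844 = -0.03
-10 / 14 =-5 / 7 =-0.71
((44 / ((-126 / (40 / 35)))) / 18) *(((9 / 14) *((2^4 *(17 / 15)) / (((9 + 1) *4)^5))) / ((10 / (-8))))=187 / 92610000000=0.00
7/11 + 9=106/11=9.64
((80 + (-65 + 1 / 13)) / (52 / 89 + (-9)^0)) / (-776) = -0.01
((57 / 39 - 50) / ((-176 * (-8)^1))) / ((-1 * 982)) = 631 / 17974528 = 0.00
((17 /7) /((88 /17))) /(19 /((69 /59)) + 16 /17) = 338997 /12419176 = 0.03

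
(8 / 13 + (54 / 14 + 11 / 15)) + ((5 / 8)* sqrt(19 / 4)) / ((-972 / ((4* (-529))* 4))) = 7106 / 1365 + 2645* sqrt(19) / 972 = 17.07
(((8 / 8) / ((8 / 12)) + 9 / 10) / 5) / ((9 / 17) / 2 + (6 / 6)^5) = 0.38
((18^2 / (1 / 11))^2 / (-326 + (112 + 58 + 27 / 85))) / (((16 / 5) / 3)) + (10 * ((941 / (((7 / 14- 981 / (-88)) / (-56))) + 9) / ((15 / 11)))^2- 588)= 2077042185079359343 / 18958528125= 109557143.43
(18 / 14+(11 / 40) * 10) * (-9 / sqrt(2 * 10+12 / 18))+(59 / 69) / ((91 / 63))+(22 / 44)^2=1007 / 1196 - 1017 * sqrt(186) / 1736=-7.15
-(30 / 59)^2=-900 / 3481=-0.26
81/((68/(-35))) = -2835/68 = -41.69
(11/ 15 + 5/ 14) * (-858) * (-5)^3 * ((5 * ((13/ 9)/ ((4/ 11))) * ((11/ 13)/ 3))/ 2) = 495298375/ 1512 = 327578.29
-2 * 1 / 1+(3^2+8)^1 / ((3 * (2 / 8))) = 62 / 3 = 20.67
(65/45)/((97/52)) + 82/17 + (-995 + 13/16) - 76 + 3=-1061.59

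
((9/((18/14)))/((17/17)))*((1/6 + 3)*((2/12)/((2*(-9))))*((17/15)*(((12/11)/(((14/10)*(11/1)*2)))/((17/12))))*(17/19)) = -17/3267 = -0.01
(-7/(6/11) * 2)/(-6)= 77/18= 4.28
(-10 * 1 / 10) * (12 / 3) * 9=-36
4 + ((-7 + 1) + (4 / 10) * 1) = -8 / 5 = -1.60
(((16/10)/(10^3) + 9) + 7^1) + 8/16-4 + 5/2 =9376/625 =15.00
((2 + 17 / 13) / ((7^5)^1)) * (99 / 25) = 4257 / 5462275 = 0.00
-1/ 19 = -0.05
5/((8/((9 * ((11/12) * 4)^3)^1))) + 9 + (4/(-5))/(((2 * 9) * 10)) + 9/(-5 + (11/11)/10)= 25088533/88200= 284.45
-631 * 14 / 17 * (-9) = 79506 / 17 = 4676.82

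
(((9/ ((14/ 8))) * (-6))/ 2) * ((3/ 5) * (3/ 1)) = -27.77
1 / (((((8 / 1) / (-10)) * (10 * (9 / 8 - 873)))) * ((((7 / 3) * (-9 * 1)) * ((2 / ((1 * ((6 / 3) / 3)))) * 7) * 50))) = -1 / 153798750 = -0.00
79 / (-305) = -79 / 305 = -0.26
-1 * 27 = -27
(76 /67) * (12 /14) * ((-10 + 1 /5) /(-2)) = 4.76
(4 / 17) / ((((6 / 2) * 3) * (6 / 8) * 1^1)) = 16 / 459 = 0.03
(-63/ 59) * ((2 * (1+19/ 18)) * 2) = -518/ 59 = -8.78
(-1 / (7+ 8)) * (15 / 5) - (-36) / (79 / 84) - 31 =2796 / 395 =7.08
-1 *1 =-1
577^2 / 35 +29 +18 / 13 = 4341902 / 455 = 9542.64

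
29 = 29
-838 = -838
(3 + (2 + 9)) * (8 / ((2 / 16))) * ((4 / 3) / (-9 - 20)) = -3584 / 87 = -41.20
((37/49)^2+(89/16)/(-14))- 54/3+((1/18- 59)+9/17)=-896249335/11755296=-76.24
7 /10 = 0.70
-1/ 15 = -0.07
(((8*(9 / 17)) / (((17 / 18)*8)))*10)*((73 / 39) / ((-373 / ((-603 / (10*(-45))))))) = -264114 / 7006805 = -0.04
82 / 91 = 0.90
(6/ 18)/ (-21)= -1/ 63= -0.02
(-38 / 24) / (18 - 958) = 0.00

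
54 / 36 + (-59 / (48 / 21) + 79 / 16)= -155 / 8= -19.38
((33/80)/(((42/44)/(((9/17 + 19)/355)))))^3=0.00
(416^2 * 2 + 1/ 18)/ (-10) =-6230017/ 180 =-34611.21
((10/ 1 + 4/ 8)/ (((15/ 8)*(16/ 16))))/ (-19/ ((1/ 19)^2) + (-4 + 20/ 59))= -1652/ 2024485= -0.00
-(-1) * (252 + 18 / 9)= 254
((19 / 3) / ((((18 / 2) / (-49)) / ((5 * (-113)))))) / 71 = 274.39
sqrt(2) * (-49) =-49 * sqrt(2) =-69.30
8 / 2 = 4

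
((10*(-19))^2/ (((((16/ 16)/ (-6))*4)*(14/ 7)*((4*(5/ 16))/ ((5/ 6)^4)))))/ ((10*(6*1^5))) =-225625/ 1296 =-174.09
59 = 59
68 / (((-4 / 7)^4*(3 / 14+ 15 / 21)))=285719 / 416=686.82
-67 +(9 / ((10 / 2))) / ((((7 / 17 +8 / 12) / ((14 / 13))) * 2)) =-236312 / 3575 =-66.10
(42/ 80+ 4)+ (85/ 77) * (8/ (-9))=98233/ 27720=3.54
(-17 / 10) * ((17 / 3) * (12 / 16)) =-289 / 40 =-7.22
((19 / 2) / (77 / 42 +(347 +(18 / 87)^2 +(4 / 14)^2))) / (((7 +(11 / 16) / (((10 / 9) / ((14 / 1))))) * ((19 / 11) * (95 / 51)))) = 9325008 / 17261316365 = 0.00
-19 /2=-9.50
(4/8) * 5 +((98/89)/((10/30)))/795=118121/47170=2.50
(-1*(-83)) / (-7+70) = 83 / 63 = 1.32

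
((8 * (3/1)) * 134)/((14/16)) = 3675.43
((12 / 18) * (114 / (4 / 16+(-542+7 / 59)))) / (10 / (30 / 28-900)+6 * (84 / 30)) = -5643114 / 675197215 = -0.01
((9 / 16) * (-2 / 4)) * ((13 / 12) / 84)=-13 / 3584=-0.00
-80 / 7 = -11.43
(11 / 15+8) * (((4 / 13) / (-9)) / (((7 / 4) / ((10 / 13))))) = -4192 / 31941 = -0.13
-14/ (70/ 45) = -9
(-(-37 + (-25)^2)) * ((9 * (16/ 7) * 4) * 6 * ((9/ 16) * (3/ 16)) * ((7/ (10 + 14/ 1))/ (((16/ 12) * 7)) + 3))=-1484973/ 16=-92810.81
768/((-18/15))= -640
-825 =-825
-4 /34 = -2 /17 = -0.12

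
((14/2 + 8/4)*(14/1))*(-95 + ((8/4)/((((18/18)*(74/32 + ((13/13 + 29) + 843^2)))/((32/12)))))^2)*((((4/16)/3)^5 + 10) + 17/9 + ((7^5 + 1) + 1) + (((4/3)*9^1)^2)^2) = -7231855686793386152231286041/16086664018476873216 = -449555960.05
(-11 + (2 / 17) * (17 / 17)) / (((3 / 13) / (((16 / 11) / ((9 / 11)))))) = -38480 / 459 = -83.83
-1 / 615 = -0.00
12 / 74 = 6 / 37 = 0.16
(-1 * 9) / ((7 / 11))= -99 / 7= -14.14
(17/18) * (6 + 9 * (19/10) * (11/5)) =12359/300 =41.20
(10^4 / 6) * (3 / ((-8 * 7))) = -625 / 7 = -89.29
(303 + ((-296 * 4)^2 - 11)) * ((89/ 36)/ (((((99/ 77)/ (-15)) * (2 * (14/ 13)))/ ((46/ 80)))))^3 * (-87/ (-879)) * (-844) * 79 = 3193191723292300554829147/ 755907821568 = 4224313642725.08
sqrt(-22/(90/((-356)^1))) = 2 * sqrt(4895)/15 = 9.33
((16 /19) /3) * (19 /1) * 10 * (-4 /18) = -320 /27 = -11.85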